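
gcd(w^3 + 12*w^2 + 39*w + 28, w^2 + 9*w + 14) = w + 7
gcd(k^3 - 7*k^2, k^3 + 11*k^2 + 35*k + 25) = 1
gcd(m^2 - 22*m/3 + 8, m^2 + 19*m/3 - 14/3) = 1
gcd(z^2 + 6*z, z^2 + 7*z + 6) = z + 6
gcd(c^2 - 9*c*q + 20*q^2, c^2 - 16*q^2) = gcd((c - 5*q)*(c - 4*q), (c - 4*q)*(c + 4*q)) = -c + 4*q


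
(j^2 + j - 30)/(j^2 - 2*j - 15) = (j + 6)/(j + 3)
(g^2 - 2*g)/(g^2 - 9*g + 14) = g/(g - 7)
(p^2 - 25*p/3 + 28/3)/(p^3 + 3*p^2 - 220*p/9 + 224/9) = 3*(p - 7)/(3*p^2 + 13*p - 56)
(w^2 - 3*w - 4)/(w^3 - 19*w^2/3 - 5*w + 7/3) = 3*(w - 4)/(3*w^2 - 22*w + 7)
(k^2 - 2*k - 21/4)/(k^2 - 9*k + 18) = (k^2 - 2*k - 21/4)/(k^2 - 9*k + 18)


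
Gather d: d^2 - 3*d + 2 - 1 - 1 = d^2 - 3*d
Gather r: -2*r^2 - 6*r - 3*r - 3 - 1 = -2*r^2 - 9*r - 4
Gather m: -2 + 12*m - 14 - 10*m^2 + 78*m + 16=-10*m^2 + 90*m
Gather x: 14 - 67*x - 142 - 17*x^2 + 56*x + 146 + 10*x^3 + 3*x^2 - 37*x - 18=10*x^3 - 14*x^2 - 48*x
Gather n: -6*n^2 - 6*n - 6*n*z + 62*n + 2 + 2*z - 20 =-6*n^2 + n*(56 - 6*z) + 2*z - 18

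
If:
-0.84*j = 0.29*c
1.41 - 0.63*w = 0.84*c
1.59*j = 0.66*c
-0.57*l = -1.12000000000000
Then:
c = 0.00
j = 0.00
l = 1.96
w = 2.24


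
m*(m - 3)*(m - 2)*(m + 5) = m^4 - 19*m^2 + 30*m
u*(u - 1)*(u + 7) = u^3 + 6*u^2 - 7*u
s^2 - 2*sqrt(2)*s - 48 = (s - 6*sqrt(2))*(s + 4*sqrt(2))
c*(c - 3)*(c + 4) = c^3 + c^2 - 12*c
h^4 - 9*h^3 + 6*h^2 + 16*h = h*(h - 8)*(h - 2)*(h + 1)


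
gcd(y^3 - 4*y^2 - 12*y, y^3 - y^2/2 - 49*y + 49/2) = 1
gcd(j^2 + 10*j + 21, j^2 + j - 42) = j + 7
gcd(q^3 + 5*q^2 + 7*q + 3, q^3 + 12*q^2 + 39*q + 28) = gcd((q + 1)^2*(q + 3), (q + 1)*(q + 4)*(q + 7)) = q + 1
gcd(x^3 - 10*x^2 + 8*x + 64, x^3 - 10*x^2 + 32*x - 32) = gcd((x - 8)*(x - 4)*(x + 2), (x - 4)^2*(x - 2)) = x - 4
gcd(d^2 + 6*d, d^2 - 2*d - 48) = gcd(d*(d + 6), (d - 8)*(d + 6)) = d + 6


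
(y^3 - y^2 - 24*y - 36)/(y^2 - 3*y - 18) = y + 2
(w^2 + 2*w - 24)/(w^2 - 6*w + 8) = (w + 6)/(w - 2)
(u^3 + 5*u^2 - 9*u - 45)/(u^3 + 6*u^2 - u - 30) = (u - 3)/(u - 2)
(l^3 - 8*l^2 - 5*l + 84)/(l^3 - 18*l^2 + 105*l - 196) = (l + 3)/(l - 7)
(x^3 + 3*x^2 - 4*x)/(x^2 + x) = (x^2 + 3*x - 4)/(x + 1)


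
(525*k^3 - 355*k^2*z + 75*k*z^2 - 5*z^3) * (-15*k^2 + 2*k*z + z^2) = -7875*k^5 + 6375*k^4*z - 1310*k^3*z^2 - 130*k^2*z^3 + 65*k*z^4 - 5*z^5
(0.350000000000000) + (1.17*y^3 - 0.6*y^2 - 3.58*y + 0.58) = 1.17*y^3 - 0.6*y^2 - 3.58*y + 0.93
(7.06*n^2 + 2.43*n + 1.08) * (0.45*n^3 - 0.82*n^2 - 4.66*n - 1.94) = 3.177*n^5 - 4.6957*n^4 - 34.4062*n^3 - 25.9058*n^2 - 9.747*n - 2.0952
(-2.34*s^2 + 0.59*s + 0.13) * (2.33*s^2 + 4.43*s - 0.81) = -5.4522*s^4 - 8.9915*s^3 + 4.812*s^2 + 0.098*s - 0.1053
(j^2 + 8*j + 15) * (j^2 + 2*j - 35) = j^4 + 10*j^3 - 4*j^2 - 250*j - 525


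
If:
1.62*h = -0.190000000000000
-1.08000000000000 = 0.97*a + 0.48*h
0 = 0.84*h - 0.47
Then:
No Solution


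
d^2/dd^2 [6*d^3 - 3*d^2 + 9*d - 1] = 36*d - 6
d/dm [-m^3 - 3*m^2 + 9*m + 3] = -3*m^2 - 6*m + 9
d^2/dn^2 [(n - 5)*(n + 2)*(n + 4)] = 6*n + 2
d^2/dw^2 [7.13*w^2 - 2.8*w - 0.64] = 14.2600000000000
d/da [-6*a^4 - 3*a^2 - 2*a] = -24*a^3 - 6*a - 2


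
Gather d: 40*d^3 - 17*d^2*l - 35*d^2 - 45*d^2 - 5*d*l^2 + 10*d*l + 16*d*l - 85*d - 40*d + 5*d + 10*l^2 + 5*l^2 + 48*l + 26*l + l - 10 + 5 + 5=40*d^3 + d^2*(-17*l - 80) + d*(-5*l^2 + 26*l - 120) + 15*l^2 + 75*l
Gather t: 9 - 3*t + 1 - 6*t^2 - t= -6*t^2 - 4*t + 10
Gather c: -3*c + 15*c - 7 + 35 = 12*c + 28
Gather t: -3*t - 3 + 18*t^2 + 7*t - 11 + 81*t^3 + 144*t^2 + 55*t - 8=81*t^3 + 162*t^2 + 59*t - 22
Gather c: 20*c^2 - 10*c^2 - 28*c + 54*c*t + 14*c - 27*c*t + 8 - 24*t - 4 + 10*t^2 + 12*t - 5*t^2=10*c^2 + c*(27*t - 14) + 5*t^2 - 12*t + 4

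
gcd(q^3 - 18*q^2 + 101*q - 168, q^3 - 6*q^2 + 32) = 1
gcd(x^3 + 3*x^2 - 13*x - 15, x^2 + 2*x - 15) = x^2 + 2*x - 15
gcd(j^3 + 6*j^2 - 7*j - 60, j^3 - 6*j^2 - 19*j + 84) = j^2 + j - 12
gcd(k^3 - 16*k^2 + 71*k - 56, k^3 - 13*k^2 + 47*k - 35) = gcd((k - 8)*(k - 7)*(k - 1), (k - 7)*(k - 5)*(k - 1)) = k^2 - 8*k + 7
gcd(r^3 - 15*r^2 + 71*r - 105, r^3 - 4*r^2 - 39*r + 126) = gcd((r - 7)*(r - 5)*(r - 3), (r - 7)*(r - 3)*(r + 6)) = r^2 - 10*r + 21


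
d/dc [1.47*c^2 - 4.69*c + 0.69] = 2.94*c - 4.69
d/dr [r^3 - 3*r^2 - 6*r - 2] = 3*r^2 - 6*r - 6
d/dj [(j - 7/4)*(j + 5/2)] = 2*j + 3/4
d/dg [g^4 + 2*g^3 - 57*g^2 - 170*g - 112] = 4*g^3 + 6*g^2 - 114*g - 170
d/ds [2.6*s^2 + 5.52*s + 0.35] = 5.2*s + 5.52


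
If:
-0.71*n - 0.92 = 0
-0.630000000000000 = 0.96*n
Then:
No Solution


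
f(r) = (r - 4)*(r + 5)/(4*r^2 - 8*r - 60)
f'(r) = (8 - 8*r)*(r - 4)*(r + 5)/(4*r^2 - 8*r - 60)^2 + (r - 4)/(4*r^2 - 8*r - 60) + (r + 5)/(4*r^2 - 8*r - 60)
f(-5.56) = 0.05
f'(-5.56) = -0.07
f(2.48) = 0.21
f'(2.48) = -0.06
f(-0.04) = 0.34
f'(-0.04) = -0.06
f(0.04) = 0.33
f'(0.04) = -0.06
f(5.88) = 0.65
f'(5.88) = -0.41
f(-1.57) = 0.51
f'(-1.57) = -0.22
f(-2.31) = 0.84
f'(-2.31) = -0.92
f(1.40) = 0.26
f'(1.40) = -0.05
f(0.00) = 0.33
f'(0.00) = -0.06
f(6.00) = 0.61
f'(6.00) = -0.32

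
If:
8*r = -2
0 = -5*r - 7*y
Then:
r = -1/4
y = 5/28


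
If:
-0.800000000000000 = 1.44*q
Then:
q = -0.56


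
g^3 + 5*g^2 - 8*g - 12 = (g - 2)*(g + 1)*(g + 6)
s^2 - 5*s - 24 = (s - 8)*(s + 3)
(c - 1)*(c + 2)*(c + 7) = c^3 + 8*c^2 + 5*c - 14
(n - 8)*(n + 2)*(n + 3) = n^3 - 3*n^2 - 34*n - 48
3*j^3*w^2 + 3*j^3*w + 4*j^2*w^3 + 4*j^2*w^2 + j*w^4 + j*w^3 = w*(j + w)*(3*j + w)*(j*w + j)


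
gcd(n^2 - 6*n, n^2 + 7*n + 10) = 1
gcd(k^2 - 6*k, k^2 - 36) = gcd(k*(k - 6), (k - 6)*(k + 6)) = k - 6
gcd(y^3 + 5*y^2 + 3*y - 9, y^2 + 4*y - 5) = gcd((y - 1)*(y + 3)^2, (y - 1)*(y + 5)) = y - 1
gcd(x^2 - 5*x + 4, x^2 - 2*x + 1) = x - 1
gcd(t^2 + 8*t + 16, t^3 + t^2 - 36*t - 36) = 1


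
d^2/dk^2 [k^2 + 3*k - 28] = 2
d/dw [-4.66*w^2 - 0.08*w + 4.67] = -9.32*w - 0.08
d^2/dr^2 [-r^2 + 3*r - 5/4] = -2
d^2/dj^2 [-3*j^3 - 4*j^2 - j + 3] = -18*j - 8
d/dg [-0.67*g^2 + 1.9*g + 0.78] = 1.9 - 1.34*g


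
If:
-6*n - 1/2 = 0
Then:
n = -1/12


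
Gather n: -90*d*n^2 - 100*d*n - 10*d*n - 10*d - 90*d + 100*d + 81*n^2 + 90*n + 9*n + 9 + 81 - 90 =n^2*(81 - 90*d) + n*(99 - 110*d)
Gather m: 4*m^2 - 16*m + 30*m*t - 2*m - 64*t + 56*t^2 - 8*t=4*m^2 + m*(30*t - 18) + 56*t^2 - 72*t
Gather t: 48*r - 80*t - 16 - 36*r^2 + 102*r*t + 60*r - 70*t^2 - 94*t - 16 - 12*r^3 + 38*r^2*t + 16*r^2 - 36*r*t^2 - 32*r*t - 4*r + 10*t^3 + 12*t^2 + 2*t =-12*r^3 - 20*r^2 + 104*r + 10*t^3 + t^2*(-36*r - 58) + t*(38*r^2 + 70*r - 172) - 32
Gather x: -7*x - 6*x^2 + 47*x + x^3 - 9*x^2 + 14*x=x^3 - 15*x^2 + 54*x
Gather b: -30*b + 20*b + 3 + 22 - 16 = 9 - 10*b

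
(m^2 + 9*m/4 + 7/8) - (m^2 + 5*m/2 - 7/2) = 35/8 - m/4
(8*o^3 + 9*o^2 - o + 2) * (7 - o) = -8*o^4 + 47*o^3 + 64*o^2 - 9*o + 14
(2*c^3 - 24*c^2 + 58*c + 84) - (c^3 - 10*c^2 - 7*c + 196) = c^3 - 14*c^2 + 65*c - 112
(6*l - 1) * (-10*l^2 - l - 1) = -60*l^3 + 4*l^2 - 5*l + 1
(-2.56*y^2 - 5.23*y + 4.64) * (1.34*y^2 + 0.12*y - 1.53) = -3.4304*y^4 - 7.3154*y^3 + 9.5068*y^2 + 8.5587*y - 7.0992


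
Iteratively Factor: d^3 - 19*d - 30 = (d - 5)*(d^2 + 5*d + 6) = (d - 5)*(d + 2)*(d + 3)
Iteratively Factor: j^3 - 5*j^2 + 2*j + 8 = (j + 1)*(j^2 - 6*j + 8) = (j - 4)*(j + 1)*(j - 2)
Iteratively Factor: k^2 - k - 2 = (k - 2)*(k + 1)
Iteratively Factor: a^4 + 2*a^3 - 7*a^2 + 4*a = (a + 4)*(a^3 - 2*a^2 + a) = (a - 1)*(a + 4)*(a^2 - a) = (a - 1)^2*(a + 4)*(a)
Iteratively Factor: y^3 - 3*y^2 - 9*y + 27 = (y + 3)*(y^2 - 6*y + 9) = (y - 3)*(y + 3)*(y - 3)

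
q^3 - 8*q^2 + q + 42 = (q - 7)*(q - 3)*(q + 2)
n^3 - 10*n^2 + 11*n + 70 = (n - 7)*(n - 5)*(n + 2)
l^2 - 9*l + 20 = (l - 5)*(l - 4)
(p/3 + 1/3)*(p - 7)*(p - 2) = p^3/3 - 8*p^2/3 + 5*p/3 + 14/3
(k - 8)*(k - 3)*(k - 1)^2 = k^4 - 13*k^3 + 47*k^2 - 59*k + 24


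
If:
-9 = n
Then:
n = -9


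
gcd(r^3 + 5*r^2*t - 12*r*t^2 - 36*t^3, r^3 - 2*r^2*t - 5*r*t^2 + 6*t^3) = r^2 - r*t - 6*t^2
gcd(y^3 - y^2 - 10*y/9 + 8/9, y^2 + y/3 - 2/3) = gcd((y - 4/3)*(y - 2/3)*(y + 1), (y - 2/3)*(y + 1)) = y^2 + y/3 - 2/3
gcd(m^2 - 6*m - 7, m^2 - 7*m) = m - 7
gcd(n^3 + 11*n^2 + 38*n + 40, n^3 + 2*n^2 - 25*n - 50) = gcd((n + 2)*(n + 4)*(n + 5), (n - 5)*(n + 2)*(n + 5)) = n^2 + 7*n + 10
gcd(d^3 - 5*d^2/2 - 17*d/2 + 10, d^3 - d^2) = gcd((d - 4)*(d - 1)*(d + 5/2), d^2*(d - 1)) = d - 1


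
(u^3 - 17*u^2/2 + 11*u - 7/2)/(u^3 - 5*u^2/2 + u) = (u^2 - 8*u + 7)/(u*(u - 2))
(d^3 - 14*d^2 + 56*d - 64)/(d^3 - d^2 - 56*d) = (d^2 - 6*d + 8)/(d*(d + 7))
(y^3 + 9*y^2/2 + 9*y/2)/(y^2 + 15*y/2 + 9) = y*(y + 3)/(y + 6)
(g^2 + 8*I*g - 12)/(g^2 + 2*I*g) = (g + 6*I)/g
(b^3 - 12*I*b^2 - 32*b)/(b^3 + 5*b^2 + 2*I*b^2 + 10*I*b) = (b^2 - 12*I*b - 32)/(b^2 + b*(5 + 2*I) + 10*I)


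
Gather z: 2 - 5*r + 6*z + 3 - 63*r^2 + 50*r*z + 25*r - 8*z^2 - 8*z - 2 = -63*r^2 + 20*r - 8*z^2 + z*(50*r - 2) + 3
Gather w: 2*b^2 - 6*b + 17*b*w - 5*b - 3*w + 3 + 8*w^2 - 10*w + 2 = 2*b^2 - 11*b + 8*w^2 + w*(17*b - 13) + 5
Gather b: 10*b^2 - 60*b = 10*b^2 - 60*b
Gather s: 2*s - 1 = 2*s - 1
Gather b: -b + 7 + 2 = 9 - b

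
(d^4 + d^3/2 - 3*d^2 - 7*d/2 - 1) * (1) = d^4 + d^3/2 - 3*d^2 - 7*d/2 - 1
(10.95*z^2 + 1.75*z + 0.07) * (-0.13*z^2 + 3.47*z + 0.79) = -1.4235*z^4 + 37.769*z^3 + 14.7139*z^2 + 1.6254*z + 0.0553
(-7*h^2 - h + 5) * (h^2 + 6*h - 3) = -7*h^4 - 43*h^3 + 20*h^2 + 33*h - 15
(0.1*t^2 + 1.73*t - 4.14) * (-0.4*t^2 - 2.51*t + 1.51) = -0.04*t^4 - 0.943*t^3 - 2.5353*t^2 + 13.0037*t - 6.2514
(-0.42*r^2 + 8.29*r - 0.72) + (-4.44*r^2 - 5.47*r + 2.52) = -4.86*r^2 + 2.82*r + 1.8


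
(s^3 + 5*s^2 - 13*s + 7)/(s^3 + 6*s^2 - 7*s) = (s - 1)/s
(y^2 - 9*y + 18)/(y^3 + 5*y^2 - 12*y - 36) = (y - 6)/(y^2 + 8*y + 12)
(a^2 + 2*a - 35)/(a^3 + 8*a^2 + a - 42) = (a - 5)/(a^2 + a - 6)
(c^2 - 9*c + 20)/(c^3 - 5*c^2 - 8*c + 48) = (c - 5)/(c^2 - c - 12)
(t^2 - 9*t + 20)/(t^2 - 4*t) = (t - 5)/t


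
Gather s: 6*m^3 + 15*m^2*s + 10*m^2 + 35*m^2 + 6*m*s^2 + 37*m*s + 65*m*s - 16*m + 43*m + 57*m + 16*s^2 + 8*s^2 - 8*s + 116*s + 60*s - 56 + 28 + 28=6*m^3 + 45*m^2 + 84*m + s^2*(6*m + 24) + s*(15*m^2 + 102*m + 168)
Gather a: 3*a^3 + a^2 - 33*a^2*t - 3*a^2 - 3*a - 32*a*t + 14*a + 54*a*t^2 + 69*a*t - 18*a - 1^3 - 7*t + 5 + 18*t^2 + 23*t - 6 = 3*a^3 + a^2*(-33*t - 2) + a*(54*t^2 + 37*t - 7) + 18*t^2 + 16*t - 2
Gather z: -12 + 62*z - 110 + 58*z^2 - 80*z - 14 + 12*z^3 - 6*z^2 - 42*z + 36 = 12*z^3 + 52*z^2 - 60*z - 100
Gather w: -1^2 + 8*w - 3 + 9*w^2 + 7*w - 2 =9*w^2 + 15*w - 6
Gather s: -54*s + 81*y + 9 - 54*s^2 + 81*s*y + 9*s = -54*s^2 + s*(81*y - 45) + 81*y + 9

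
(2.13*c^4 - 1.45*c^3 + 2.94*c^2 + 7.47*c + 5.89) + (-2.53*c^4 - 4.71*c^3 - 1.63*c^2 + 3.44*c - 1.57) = -0.4*c^4 - 6.16*c^3 + 1.31*c^2 + 10.91*c + 4.32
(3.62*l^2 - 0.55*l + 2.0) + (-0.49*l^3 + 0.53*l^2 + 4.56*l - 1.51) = -0.49*l^3 + 4.15*l^2 + 4.01*l + 0.49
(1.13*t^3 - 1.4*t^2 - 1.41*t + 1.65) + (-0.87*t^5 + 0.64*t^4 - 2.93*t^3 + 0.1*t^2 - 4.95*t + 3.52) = -0.87*t^5 + 0.64*t^4 - 1.8*t^3 - 1.3*t^2 - 6.36*t + 5.17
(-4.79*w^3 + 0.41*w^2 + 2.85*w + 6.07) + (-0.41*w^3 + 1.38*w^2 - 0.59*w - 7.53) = -5.2*w^3 + 1.79*w^2 + 2.26*w - 1.46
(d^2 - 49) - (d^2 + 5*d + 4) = -5*d - 53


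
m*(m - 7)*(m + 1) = m^3 - 6*m^2 - 7*m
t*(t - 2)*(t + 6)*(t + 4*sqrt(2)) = t^4 + 4*t^3 + 4*sqrt(2)*t^3 - 12*t^2 + 16*sqrt(2)*t^2 - 48*sqrt(2)*t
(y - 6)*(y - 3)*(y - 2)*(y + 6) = y^4 - 5*y^3 - 30*y^2 + 180*y - 216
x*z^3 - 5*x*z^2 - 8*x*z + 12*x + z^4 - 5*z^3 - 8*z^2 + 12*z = (x + z)*(z - 6)*(z - 1)*(z + 2)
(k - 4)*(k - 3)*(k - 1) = k^3 - 8*k^2 + 19*k - 12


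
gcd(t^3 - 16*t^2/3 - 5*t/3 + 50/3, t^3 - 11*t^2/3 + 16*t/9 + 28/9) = t - 2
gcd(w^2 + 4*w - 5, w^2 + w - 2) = w - 1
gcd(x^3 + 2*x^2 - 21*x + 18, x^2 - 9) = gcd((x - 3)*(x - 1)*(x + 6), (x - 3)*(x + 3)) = x - 3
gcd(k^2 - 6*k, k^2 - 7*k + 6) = k - 6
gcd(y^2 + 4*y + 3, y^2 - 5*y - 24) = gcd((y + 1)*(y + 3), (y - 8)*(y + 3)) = y + 3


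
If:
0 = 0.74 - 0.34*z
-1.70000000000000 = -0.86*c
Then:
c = 1.98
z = 2.18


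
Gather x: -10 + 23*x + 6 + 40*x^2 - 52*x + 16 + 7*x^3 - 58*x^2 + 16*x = 7*x^3 - 18*x^2 - 13*x + 12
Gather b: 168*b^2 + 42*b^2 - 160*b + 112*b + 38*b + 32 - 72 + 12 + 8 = 210*b^2 - 10*b - 20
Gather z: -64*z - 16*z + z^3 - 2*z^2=z^3 - 2*z^2 - 80*z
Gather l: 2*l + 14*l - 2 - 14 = 16*l - 16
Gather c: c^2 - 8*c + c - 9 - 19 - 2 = c^2 - 7*c - 30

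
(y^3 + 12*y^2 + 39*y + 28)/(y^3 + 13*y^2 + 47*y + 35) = (y + 4)/(y + 5)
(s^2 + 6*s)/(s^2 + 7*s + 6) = s/(s + 1)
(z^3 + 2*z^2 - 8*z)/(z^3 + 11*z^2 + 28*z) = (z - 2)/(z + 7)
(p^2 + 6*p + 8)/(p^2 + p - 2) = (p + 4)/(p - 1)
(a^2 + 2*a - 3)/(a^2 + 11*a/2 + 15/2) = 2*(a - 1)/(2*a + 5)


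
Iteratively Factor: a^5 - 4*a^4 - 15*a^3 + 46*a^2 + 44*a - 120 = (a + 2)*(a^4 - 6*a^3 - 3*a^2 + 52*a - 60) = (a + 2)*(a + 3)*(a^3 - 9*a^2 + 24*a - 20) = (a - 2)*(a + 2)*(a + 3)*(a^2 - 7*a + 10) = (a - 2)^2*(a + 2)*(a + 3)*(a - 5)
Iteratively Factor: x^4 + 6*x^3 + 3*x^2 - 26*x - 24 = (x + 1)*(x^3 + 5*x^2 - 2*x - 24) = (x + 1)*(x + 3)*(x^2 + 2*x - 8) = (x - 2)*(x + 1)*(x + 3)*(x + 4)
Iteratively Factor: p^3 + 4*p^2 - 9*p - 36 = (p - 3)*(p^2 + 7*p + 12) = (p - 3)*(p + 3)*(p + 4)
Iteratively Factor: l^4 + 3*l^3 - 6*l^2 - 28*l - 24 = (l + 2)*(l^3 + l^2 - 8*l - 12) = (l + 2)^2*(l^2 - l - 6) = (l + 2)^3*(l - 3)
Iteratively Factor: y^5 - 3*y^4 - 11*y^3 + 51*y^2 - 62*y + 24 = (y - 2)*(y^4 - y^3 - 13*y^2 + 25*y - 12) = (y - 2)*(y - 1)*(y^3 - 13*y + 12) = (y - 3)*(y - 2)*(y - 1)*(y^2 + 3*y - 4) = (y - 3)*(y - 2)*(y - 1)*(y + 4)*(y - 1)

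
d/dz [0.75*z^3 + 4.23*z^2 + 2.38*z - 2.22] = 2.25*z^2 + 8.46*z + 2.38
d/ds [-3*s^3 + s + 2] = 1 - 9*s^2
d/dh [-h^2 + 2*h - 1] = 2 - 2*h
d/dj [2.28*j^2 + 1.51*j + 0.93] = 4.56*j + 1.51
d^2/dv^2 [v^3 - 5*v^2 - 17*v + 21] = 6*v - 10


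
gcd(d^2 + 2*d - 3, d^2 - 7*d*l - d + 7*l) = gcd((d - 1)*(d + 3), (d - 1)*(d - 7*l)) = d - 1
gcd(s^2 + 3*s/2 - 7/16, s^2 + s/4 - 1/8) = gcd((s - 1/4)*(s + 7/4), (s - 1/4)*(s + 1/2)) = s - 1/4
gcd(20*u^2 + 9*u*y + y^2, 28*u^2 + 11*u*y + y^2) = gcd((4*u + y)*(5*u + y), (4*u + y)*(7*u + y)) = 4*u + y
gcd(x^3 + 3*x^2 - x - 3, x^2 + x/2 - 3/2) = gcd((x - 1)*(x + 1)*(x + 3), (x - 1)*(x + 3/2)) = x - 1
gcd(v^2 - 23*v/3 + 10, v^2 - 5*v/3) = v - 5/3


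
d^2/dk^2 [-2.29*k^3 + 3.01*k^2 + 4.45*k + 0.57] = 6.02 - 13.74*k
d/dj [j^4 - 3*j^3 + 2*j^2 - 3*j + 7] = 4*j^3 - 9*j^2 + 4*j - 3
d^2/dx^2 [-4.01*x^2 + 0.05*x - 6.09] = -8.02000000000000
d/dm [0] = 0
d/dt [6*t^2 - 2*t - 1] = 12*t - 2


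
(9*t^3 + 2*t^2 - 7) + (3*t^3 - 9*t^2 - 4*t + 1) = 12*t^3 - 7*t^2 - 4*t - 6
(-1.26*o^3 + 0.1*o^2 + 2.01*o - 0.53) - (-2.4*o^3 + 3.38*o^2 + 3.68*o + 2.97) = 1.14*o^3 - 3.28*o^2 - 1.67*o - 3.5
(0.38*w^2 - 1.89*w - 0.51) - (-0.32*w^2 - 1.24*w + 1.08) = 0.7*w^2 - 0.65*w - 1.59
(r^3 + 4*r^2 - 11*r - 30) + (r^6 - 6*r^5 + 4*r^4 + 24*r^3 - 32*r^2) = r^6 - 6*r^5 + 4*r^4 + 25*r^3 - 28*r^2 - 11*r - 30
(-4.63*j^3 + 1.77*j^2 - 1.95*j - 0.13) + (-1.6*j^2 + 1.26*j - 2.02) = -4.63*j^3 + 0.17*j^2 - 0.69*j - 2.15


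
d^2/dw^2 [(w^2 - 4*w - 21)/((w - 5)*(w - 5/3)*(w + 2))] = 6*(9*w^6 - 108*w^5 - 495*w^4 + 4832*w^3 - 3813*w^2 - 12180*w - 19925)/(27*w^9 - 378*w^8 + 1359*w^7 + 2386*w^6 - 19395*w^5 + 6450*w^4 + 82125*w^3 - 71250*w^2 - 112500*w + 125000)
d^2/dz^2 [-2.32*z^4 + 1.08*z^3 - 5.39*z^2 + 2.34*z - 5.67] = -27.84*z^2 + 6.48*z - 10.78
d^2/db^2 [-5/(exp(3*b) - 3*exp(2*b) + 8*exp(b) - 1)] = 5*(-2*(3*exp(2*b) - 6*exp(b) + 8)^2*exp(b) + (9*exp(2*b) - 12*exp(b) + 8)*(exp(3*b) - 3*exp(2*b) + 8*exp(b) - 1))*exp(b)/(exp(3*b) - 3*exp(2*b) + 8*exp(b) - 1)^3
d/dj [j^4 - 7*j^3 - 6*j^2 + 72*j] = 4*j^3 - 21*j^2 - 12*j + 72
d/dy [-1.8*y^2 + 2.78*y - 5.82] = 2.78 - 3.6*y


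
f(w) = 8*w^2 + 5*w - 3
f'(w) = 16*w + 5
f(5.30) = 248.22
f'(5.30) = 89.80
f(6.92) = 414.69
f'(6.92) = 115.72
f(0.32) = -0.58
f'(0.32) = 10.12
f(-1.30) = 4.02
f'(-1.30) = -15.80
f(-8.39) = 518.19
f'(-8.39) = -129.24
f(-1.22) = 2.81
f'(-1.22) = -14.52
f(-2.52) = 35.20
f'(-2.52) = -35.32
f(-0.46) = -3.61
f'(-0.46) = -2.36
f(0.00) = -3.00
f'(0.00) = 5.00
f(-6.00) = 255.00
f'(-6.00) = -91.00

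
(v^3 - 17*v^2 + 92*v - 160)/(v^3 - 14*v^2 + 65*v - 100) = (v - 8)/(v - 5)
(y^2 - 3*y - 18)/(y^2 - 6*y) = (y + 3)/y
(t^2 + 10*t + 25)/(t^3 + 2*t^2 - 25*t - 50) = (t + 5)/(t^2 - 3*t - 10)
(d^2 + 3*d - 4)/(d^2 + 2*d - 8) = (d - 1)/(d - 2)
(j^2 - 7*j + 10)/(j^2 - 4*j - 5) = (j - 2)/(j + 1)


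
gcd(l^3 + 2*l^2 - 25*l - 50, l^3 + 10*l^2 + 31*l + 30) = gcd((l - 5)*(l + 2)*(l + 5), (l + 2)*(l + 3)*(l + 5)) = l^2 + 7*l + 10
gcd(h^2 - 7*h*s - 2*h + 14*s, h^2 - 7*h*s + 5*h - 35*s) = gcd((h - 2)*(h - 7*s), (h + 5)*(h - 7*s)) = -h + 7*s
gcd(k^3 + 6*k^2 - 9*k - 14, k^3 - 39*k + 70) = k^2 + 5*k - 14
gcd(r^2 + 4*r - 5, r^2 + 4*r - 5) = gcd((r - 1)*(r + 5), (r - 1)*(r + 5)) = r^2 + 4*r - 5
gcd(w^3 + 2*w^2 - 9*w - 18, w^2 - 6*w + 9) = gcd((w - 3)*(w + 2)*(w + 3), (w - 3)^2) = w - 3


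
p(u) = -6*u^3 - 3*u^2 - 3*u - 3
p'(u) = -18*u^2 - 6*u - 3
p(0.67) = -8.16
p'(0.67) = -15.10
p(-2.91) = 128.18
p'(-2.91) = -137.97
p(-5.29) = 817.13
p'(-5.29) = -474.97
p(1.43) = -30.97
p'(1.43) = -48.39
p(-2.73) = 104.91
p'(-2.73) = -120.77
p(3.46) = -297.83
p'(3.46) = -239.25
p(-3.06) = 150.00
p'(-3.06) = -153.18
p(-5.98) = 1190.74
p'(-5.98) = -610.81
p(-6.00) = 1203.00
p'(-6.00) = -615.00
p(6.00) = -1425.00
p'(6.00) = -687.00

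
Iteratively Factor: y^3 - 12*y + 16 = (y - 2)*(y^2 + 2*y - 8) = (y - 2)^2*(y + 4)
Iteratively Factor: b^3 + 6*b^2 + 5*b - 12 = (b + 4)*(b^2 + 2*b - 3) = (b - 1)*(b + 4)*(b + 3)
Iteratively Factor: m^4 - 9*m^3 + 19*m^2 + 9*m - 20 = (m - 5)*(m^3 - 4*m^2 - m + 4) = (m - 5)*(m - 4)*(m^2 - 1) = (m - 5)*(m - 4)*(m - 1)*(m + 1)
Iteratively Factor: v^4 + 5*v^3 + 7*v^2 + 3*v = (v)*(v^3 + 5*v^2 + 7*v + 3) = v*(v + 1)*(v^2 + 4*v + 3) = v*(v + 1)*(v + 3)*(v + 1)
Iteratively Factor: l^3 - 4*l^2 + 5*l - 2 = (l - 1)*(l^2 - 3*l + 2) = (l - 2)*(l - 1)*(l - 1)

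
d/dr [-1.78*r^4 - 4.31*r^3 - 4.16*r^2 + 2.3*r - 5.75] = -7.12*r^3 - 12.93*r^2 - 8.32*r + 2.3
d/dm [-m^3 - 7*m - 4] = -3*m^2 - 7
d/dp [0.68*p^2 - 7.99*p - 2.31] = 1.36*p - 7.99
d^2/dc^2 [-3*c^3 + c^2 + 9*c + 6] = 2 - 18*c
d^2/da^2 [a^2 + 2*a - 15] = 2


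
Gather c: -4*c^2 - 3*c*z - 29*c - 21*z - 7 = -4*c^2 + c*(-3*z - 29) - 21*z - 7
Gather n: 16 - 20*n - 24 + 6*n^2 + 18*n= 6*n^2 - 2*n - 8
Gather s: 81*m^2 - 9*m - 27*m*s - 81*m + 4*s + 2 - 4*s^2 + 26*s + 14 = 81*m^2 - 90*m - 4*s^2 + s*(30 - 27*m) + 16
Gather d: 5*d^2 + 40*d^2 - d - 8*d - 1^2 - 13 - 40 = 45*d^2 - 9*d - 54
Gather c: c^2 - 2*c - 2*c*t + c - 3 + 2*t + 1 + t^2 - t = c^2 + c*(-2*t - 1) + t^2 + t - 2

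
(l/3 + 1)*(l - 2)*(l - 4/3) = l^3/3 - l^2/9 - 22*l/9 + 8/3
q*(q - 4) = q^2 - 4*q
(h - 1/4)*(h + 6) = h^2 + 23*h/4 - 3/2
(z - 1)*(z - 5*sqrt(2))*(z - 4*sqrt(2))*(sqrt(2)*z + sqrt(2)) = sqrt(2)*z^4 - 18*z^3 + 39*sqrt(2)*z^2 + 18*z - 40*sqrt(2)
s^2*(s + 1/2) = s^3 + s^2/2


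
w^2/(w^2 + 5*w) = w/(w + 5)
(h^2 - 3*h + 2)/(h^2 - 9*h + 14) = (h - 1)/(h - 7)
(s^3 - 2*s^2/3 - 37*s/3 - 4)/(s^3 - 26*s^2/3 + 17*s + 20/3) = (s + 3)/(s - 5)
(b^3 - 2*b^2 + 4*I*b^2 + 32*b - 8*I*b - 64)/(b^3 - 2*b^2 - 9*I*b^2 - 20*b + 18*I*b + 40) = (b + 8*I)/(b - 5*I)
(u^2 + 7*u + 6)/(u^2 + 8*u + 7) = (u + 6)/(u + 7)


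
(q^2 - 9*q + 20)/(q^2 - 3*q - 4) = (q - 5)/(q + 1)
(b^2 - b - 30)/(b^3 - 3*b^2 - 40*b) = (b - 6)/(b*(b - 8))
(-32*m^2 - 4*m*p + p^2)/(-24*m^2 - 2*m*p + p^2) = (-8*m + p)/(-6*m + p)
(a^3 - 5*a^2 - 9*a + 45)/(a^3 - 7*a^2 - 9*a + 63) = (a - 5)/(a - 7)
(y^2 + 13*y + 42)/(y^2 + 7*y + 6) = (y + 7)/(y + 1)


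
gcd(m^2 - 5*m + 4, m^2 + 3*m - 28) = m - 4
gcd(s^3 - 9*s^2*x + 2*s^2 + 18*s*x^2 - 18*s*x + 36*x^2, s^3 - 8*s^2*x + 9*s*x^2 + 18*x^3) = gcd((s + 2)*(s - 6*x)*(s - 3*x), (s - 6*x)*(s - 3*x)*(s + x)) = s^2 - 9*s*x + 18*x^2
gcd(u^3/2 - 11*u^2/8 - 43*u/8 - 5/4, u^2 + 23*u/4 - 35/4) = 1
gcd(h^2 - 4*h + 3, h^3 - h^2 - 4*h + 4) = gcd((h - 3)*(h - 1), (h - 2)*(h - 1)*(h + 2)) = h - 1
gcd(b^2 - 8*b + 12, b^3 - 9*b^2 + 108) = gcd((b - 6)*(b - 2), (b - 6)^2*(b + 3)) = b - 6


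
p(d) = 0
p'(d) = 0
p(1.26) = 0.00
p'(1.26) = 0.00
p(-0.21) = 0.00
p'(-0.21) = 0.00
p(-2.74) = 0.00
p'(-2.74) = 0.00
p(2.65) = 0.00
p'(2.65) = 0.00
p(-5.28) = 0.00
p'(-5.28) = 0.00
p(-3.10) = 0.00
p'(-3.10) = 0.00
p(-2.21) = 0.00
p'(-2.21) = 0.00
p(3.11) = 0.00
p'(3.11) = 0.00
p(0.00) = 0.00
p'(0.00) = 0.00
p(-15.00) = 0.00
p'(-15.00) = 0.00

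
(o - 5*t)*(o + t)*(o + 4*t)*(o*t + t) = o^4*t + o^3*t - 21*o^2*t^3 - 20*o*t^4 - 21*o*t^3 - 20*t^4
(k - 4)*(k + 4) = k^2 - 16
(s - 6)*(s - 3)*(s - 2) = s^3 - 11*s^2 + 36*s - 36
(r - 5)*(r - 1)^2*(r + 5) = r^4 - 2*r^3 - 24*r^2 + 50*r - 25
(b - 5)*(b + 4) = b^2 - b - 20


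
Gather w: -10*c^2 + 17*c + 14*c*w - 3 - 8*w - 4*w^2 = -10*c^2 + 17*c - 4*w^2 + w*(14*c - 8) - 3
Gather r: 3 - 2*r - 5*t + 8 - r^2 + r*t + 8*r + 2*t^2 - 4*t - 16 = -r^2 + r*(t + 6) + 2*t^2 - 9*t - 5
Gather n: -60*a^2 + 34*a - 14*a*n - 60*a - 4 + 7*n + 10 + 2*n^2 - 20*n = -60*a^2 - 26*a + 2*n^2 + n*(-14*a - 13) + 6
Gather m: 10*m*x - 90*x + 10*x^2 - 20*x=10*m*x + 10*x^2 - 110*x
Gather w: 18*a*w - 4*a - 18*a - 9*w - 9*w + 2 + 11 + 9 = -22*a + w*(18*a - 18) + 22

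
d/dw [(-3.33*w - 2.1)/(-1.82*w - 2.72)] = (9.528792*w + 14.240832)/(1.82*w + 2.72)^3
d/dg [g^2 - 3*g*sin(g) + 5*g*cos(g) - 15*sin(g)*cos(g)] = -5*g*sin(g) - 3*g*cos(g) + 2*g - 3*sin(g) + 5*cos(g) - 15*cos(2*g)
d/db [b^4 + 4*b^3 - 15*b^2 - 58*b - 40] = 4*b^3 + 12*b^2 - 30*b - 58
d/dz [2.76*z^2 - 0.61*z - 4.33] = 5.52*z - 0.61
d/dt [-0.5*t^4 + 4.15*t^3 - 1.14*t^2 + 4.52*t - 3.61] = -2.0*t^3 + 12.45*t^2 - 2.28*t + 4.52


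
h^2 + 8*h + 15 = (h + 3)*(h + 5)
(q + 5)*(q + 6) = q^2 + 11*q + 30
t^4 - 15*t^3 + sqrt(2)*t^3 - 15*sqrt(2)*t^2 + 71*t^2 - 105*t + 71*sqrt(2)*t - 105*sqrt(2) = (t - 7)*(t - 5)*(t - 3)*(t + sqrt(2))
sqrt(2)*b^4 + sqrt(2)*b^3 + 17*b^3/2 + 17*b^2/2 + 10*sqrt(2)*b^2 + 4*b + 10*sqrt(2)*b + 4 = (b + 1)*(b + 2*sqrt(2))^2*(sqrt(2)*b + 1/2)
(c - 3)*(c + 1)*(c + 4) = c^3 + 2*c^2 - 11*c - 12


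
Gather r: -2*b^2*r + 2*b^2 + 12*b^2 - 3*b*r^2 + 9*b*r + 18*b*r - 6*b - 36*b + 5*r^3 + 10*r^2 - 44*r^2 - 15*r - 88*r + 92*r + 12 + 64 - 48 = 14*b^2 - 42*b + 5*r^3 + r^2*(-3*b - 34) + r*(-2*b^2 + 27*b - 11) + 28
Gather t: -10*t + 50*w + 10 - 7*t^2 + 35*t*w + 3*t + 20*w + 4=-7*t^2 + t*(35*w - 7) + 70*w + 14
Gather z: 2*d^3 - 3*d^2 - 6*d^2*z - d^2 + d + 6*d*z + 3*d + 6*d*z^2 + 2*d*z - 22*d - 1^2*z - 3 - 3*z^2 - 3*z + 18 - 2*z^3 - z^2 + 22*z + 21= 2*d^3 - 4*d^2 - 18*d - 2*z^3 + z^2*(6*d - 4) + z*(-6*d^2 + 8*d + 18) + 36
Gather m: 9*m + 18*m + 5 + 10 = 27*m + 15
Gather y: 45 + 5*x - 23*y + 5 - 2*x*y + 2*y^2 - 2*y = 5*x + 2*y^2 + y*(-2*x - 25) + 50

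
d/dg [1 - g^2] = -2*g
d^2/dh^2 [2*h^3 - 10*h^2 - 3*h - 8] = 12*h - 20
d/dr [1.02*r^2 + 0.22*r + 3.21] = 2.04*r + 0.22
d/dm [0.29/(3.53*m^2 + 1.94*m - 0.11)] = (-2.0474*m - 0.5626)/(3.53*m^2 + 1.94*m - 0.11)^2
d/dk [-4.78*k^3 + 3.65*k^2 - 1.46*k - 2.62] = -14.34*k^2 + 7.3*k - 1.46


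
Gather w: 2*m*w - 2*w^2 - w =-2*w^2 + w*(2*m - 1)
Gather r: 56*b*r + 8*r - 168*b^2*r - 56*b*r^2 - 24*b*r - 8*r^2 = r^2*(-56*b - 8) + r*(-168*b^2 + 32*b + 8)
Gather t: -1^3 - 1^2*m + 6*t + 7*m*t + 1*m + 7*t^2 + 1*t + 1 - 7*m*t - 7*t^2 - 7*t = 0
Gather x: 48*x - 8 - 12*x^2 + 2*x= -12*x^2 + 50*x - 8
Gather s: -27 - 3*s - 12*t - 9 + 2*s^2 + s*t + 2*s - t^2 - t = 2*s^2 + s*(t - 1) - t^2 - 13*t - 36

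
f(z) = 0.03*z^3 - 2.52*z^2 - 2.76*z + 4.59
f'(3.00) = -17.07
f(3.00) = -25.56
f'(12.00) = -50.28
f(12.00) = -339.57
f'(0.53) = -5.41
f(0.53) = 2.42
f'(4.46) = -23.45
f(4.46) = -55.18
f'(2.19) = -13.37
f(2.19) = -13.23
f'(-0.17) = -1.90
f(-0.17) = 4.99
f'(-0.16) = -1.95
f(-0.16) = 4.97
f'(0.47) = -5.11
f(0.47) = 2.74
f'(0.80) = -6.73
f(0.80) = 0.78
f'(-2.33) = 9.47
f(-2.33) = -3.04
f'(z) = 0.09*z^2 - 5.04*z - 2.76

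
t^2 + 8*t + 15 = (t + 3)*(t + 5)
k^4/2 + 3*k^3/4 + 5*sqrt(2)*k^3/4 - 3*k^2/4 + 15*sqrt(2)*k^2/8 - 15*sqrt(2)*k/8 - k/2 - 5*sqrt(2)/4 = (k/2 + 1)*(k - 1)*(k + 1/2)*(k + 5*sqrt(2)/2)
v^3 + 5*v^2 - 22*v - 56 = (v - 4)*(v + 2)*(v + 7)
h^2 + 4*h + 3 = (h + 1)*(h + 3)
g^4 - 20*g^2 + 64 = (g - 4)*(g - 2)*(g + 2)*(g + 4)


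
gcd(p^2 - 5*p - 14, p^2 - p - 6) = p + 2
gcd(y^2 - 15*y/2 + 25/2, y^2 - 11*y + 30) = y - 5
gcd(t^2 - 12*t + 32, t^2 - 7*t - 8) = t - 8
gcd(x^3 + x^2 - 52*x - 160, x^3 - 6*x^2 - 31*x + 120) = x^2 - 3*x - 40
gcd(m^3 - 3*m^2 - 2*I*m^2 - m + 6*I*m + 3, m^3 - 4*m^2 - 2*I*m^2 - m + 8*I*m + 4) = m^2 - 2*I*m - 1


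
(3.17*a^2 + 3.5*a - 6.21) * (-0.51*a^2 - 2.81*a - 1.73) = -1.6167*a^4 - 10.6927*a^3 - 12.152*a^2 + 11.3951*a + 10.7433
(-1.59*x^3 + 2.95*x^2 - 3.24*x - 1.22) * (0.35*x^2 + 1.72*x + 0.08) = -0.5565*x^5 - 1.7023*x^4 + 3.8128*x^3 - 5.7638*x^2 - 2.3576*x - 0.0976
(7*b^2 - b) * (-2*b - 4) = -14*b^3 - 26*b^2 + 4*b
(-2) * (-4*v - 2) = 8*v + 4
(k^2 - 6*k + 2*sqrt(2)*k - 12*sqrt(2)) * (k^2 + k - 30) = k^4 - 5*k^3 + 2*sqrt(2)*k^3 - 36*k^2 - 10*sqrt(2)*k^2 - 72*sqrt(2)*k + 180*k + 360*sqrt(2)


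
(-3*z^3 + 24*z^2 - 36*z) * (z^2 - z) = -3*z^5 + 27*z^4 - 60*z^3 + 36*z^2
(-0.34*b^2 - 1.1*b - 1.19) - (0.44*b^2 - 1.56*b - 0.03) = -0.78*b^2 + 0.46*b - 1.16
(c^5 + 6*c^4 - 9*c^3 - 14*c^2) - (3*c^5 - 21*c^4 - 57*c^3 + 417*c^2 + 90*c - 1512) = -2*c^5 + 27*c^4 + 48*c^3 - 431*c^2 - 90*c + 1512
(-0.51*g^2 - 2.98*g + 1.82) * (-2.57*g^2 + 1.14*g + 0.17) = 1.3107*g^4 + 7.0772*g^3 - 8.1613*g^2 + 1.5682*g + 0.3094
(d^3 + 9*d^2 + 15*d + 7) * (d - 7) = d^4 + 2*d^3 - 48*d^2 - 98*d - 49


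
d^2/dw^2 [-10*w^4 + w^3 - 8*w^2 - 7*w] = -120*w^2 + 6*w - 16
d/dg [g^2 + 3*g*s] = 2*g + 3*s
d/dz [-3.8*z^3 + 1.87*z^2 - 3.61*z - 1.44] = -11.4*z^2 + 3.74*z - 3.61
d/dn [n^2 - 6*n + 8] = 2*n - 6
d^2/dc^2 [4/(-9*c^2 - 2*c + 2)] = 8*(81*c^2 + 18*c - 4*(9*c + 1)^2 - 18)/(9*c^2 + 2*c - 2)^3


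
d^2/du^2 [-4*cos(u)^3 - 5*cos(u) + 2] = (17 - 36*sin(u)^2)*cos(u)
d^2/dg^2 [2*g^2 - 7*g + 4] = 4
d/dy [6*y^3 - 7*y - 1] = 18*y^2 - 7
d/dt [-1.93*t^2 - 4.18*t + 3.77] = -3.86*t - 4.18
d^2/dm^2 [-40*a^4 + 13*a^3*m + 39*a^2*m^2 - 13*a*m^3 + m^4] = 78*a^2 - 78*a*m + 12*m^2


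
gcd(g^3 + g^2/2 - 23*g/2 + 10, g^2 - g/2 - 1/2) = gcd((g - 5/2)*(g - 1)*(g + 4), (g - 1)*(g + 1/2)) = g - 1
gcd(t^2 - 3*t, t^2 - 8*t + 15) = t - 3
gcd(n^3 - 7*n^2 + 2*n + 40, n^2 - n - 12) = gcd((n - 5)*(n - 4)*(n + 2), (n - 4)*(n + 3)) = n - 4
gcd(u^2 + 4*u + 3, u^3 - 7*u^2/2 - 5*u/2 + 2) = u + 1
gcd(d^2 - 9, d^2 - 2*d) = 1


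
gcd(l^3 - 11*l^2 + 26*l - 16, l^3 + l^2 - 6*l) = l - 2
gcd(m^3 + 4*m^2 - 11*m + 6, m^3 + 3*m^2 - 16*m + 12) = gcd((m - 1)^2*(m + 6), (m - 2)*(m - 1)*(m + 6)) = m^2 + 5*m - 6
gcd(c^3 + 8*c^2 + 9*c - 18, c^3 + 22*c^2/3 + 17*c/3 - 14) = c^2 + 5*c - 6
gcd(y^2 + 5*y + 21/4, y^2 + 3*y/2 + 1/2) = 1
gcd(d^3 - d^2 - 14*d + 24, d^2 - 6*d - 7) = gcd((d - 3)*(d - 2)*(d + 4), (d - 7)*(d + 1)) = 1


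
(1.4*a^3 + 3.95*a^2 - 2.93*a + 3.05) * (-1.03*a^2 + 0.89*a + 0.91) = -1.442*a^5 - 2.8225*a^4 + 7.8074*a^3 - 2.1547*a^2 + 0.0481999999999996*a + 2.7755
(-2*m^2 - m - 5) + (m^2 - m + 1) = -m^2 - 2*m - 4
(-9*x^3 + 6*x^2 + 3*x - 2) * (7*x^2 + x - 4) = -63*x^5 + 33*x^4 + 63*x^3 - 35*x^2 - 14*x + 8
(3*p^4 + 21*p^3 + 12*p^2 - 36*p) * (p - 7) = 3*p^5 - 135*p^3 - 120*p^2 + 252*p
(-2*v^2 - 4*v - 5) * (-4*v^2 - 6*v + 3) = 8*v^4 + 28*v^3 + 38*v^2 + 18*v - 15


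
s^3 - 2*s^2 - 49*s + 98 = (s - 7)*(s - 2)*(s + 7)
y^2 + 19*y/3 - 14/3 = (y - 2/3)*(y + 7)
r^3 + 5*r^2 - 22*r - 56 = (r - 4)*(r + 2)*(r + 7)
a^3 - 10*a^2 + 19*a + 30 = (a - 6)*(a - 5)*(a + 1)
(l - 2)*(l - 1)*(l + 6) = l^3 + 3*l^2 - 16*l + 12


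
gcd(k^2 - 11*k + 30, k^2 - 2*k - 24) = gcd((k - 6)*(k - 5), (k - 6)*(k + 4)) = k - 6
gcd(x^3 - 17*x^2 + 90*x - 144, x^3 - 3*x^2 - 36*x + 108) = x^2 - 9*x + 18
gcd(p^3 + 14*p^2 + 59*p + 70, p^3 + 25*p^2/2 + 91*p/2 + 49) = p^2 + 9*p + 14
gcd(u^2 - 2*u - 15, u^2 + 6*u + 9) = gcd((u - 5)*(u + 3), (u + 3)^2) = u + 3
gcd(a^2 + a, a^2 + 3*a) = a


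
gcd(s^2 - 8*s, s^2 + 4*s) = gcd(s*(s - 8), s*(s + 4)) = s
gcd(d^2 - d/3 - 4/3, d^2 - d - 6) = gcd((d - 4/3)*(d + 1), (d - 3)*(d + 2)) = 1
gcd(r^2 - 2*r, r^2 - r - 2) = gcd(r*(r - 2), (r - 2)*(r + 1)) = r - 2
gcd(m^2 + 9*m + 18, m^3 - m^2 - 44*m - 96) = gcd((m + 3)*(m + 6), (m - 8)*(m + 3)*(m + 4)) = m + 3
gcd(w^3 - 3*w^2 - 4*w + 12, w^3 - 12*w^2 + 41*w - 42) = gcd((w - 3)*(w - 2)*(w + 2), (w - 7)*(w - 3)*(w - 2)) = w^2 - 5*w + 6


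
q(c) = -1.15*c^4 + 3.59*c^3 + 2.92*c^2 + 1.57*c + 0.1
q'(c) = -4.6*c^3 + 10.77*c^2 + 5.84*c + 1.57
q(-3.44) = -277.93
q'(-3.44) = 296.18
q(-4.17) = -563.72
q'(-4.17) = 498.05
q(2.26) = 30.00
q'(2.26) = 16.68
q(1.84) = 22.06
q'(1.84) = 20.12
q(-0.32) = -0.23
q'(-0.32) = 0.95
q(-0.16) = -0.09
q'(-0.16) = 0.93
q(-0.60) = -0.72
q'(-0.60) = 2.94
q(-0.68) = -0.99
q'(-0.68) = 4.03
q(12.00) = -17203.46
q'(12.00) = -6326.27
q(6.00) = -600.32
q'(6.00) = -569.27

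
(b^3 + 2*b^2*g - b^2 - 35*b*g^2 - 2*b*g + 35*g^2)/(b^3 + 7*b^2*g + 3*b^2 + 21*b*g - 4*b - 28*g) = (b - 5*g)/(b + 4)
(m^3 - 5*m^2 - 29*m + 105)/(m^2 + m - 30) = (m^3 - 5*m^2 - 29*m + 105)/(m^2 + m - 30)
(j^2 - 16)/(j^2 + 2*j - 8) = (j - 4)/(j - 2)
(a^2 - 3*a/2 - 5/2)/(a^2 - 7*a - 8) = (a - 5/2)/(a - 8)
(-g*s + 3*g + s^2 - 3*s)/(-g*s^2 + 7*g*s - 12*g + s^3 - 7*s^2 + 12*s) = 1/(s - 4)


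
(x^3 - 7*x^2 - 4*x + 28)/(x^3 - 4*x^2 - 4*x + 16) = (x - 7)/(x - 4)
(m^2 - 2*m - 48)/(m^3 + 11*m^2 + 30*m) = (m - 8)/(m*(m + 5))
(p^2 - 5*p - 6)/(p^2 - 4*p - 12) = (p + 1)/(p + 2)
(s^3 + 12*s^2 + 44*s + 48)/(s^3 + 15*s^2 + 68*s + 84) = (s + 4)/(s + 7)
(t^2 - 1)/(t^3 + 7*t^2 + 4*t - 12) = (t + 1)/(t^2 + 8*t + 12)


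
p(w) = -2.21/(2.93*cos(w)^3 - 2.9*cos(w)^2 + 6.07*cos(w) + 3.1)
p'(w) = -2.21*(8.79*sin(w)*cos(w)^2 - 5.8*sin(w)*cos(w) + 6.07*sin(w))/(2.93*cos(w)^3 - 2.9*cos(w)^2 + 6.07*cos(w) + 3.1)^2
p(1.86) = -2.07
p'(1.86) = -15.76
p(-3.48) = 0.29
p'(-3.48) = -0.24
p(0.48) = -0.27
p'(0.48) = -0.12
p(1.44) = -0.57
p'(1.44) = -0.81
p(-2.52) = 0.41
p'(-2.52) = 0.75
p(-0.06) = -0.24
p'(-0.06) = 0.01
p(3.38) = 0.27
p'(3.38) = 0.15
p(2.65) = 0.34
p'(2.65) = -0.44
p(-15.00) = 0.49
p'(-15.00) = 1.12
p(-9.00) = 0.31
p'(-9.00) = 0.34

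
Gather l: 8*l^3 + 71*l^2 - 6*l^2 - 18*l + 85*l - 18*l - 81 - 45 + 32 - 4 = 8*l^3 + 65*l^2 + 49*l - 98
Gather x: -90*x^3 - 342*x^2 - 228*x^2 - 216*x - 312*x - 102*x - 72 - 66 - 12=-90*x^3 - 570*x^2 - 630*x - 150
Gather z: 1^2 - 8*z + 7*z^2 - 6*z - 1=7*z^2 - 14*z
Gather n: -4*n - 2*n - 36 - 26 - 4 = -6*n - 66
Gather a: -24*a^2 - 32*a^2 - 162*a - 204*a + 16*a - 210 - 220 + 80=-56*a^2 - 350*a - 350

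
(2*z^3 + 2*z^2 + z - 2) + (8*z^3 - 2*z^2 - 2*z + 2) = 10*z^3 - z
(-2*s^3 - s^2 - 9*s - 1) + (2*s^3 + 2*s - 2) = -s^2 - 7*s - 3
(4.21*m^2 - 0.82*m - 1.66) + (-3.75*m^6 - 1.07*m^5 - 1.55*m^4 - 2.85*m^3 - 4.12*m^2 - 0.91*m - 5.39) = -3.75*m^6 - 1.07*m^5 - 1.55*m^4 - 2.85*m^3 + 0.0899999999999999*m^2 - 1.73*m - 7.05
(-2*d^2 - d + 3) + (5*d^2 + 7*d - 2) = 3*d^2 + 6*d + 1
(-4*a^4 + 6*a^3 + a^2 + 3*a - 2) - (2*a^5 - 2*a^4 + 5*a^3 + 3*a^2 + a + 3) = -2*a^5 - 2*a^4 + a^3 - 2*a^2 + 2*a - 5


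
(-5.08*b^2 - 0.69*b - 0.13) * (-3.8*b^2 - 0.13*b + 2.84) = 19.304*b^4 + 3.2824*b^3 - 13.8435*b^2 - 1.9427*b - 0.3692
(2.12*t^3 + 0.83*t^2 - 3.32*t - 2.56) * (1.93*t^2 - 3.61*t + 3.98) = 4.0916*t^5 - 6.0513*t^4 - 0.966299999999999*t^3 + 10.3478*t^2 - 3.972*t - 10.1888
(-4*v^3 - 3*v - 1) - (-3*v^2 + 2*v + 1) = -4*v^3 + 3*v^2 - 5*v - 2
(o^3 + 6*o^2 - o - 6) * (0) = 0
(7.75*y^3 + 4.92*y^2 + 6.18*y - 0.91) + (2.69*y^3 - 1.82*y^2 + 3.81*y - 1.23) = 10.44*y^3 + 3.1*y^2 + 9.99*y - 2.14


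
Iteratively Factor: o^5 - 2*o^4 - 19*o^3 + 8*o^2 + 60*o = (o)*(o^4 - 2*o^3 - 19*o^2 + 8*o + 60) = o*(o - 5)*(o^3 + 3*o^2 - 4*o - 12) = o*(o - 5)*(o + 2)*(o^2 + o - 6) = o*(o - 5)*(o + 2)*(o + 3)*(o - 2)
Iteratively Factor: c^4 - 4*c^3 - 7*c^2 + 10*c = (c)*(c^3 - 4*c^2 - 7*c + 10) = c*(c - 5)*(c^2 + c - 2) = c*(c - 5)*(c + 2)*(c - 1)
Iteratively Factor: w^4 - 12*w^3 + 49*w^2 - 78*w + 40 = (w - 5)*(w^3 - 7*w^2 + 14*w - 8) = (w - 5)*(w - 4)*(w^2 - 3*w + 2) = (w - 5)*(w - 4)*(w - 2)*(w - 1)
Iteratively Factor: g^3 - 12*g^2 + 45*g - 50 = (g - 5)*(g^2 - 7*g + 10) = (g - 5)*(g - 2)*(g - 5)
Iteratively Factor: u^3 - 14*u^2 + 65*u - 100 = (u - 4)*(u^2 - 10*u + 25) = (u - 5)*(u - 4)*(u - 5)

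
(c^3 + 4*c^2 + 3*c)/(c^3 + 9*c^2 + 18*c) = (c + 1)/(c + 6)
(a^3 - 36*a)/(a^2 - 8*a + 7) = a*(a^2 - 36)/(a^2 - 8*a + 7)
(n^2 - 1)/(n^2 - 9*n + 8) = (n + 1)/(n - 8)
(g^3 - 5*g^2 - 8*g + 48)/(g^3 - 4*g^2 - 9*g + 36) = (g - 4)/(g - 3)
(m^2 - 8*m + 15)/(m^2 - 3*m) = (m - 5)/m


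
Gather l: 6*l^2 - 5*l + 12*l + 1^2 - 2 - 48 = 6*l^2 + 7*l - 49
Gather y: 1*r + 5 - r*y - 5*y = r + y*(-r - 5) + 5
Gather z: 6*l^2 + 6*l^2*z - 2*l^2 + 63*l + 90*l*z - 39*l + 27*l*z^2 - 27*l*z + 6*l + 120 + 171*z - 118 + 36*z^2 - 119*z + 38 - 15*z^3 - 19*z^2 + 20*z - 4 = 4*l^2 + 30*l - 15*z^3 + z^2*(27*l + 17) + z*(6*l^2 + 63*l + 72) + 36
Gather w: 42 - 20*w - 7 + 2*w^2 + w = 2*w^2 - 19*w + 35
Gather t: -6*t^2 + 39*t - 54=-6*t^2 + 39*t - 54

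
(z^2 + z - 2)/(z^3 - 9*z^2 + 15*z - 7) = (z + 2)/(z^2 - 8*z + 7)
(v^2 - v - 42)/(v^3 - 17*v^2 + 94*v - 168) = (v + 6)/(v^2 - 10*v + 24)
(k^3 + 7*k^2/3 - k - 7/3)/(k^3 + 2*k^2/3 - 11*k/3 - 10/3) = (3*k^2 + 4*k - 7)/(3*k^2 - k - 10)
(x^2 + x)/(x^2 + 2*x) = (x + 1)/(x + 2)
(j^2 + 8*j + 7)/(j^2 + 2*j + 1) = (j + 7)/(j + 1)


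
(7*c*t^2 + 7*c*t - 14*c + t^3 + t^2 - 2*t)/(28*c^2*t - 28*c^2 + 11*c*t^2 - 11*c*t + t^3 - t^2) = (t + 2)/(4*c + t)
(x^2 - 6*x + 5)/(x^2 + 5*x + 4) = (x^2 - 6*x + 5)/(x^2 + 5*x + 4)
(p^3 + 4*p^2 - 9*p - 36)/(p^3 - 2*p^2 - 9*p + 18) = (p + 4)/(p - 2)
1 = 1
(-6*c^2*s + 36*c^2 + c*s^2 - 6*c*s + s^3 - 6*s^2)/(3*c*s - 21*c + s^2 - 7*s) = (-2*c*s + 12*c + s^2 - 6*s)/(s - 7)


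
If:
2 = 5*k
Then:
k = 2/5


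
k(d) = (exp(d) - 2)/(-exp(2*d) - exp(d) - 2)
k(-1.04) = 0.66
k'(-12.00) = 0.00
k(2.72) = -0.05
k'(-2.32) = -0.10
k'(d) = (exp(d) - 2)*(2*exp(2*d) + exp(d))/(-exp(2*d) - exp(d) - 2)^2 + exp(d)/(-exp(2*d) - exp(d) - 2) = ((exp(d) - 2)*(2*exp(d) + 1) - exp(2*d) - exp(d) - 2)*exp(d)/(exp(2*d) + exp(d) + 2)^2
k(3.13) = -0.04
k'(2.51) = 0.04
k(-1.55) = 0.79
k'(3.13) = 0.03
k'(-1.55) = -0.20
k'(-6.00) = 0.00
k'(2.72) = 0.04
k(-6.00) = 1.00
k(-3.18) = 0.96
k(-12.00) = 1.00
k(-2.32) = 0.90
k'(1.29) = -0.05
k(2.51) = -0.06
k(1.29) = -0.09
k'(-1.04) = -0.30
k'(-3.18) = -0.04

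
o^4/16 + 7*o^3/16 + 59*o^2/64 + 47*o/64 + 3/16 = (o/4 + 1/4)*(o/4 + 1)*(o + 1/2)*(o + 3/2)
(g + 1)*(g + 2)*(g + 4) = g^3 + 7*g^2 + 14*g + 8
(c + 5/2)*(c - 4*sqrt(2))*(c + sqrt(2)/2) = c^3 - 7*sqrt(2)*c^2/2 + 5*c^2/2 - 35*sqrt(2)*c/4 - 4*c - 10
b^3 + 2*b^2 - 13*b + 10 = (b - 2)*(b - 1)*(b + 5)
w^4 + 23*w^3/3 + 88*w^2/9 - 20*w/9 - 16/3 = (w - 2/3)*(w + 1)*(w + 4/3)*(w + 6)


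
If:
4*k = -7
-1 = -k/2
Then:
No Solution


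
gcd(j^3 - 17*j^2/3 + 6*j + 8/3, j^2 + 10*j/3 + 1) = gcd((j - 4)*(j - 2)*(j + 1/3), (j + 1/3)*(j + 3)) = j + 1/3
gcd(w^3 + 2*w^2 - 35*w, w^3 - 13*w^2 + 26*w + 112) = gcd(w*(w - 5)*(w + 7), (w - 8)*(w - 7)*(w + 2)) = 1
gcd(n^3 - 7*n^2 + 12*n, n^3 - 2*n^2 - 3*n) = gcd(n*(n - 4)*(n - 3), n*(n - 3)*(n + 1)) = n^2 - 3*n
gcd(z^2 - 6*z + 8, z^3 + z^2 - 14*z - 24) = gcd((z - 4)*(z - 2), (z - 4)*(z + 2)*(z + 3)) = z - 4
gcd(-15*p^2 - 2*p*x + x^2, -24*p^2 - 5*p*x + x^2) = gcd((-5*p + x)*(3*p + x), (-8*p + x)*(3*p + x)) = 3*p + x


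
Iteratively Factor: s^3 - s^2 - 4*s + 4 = (s - 1)*(s^2 - 4) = (s - 1)*(s + 2)*(s - 2)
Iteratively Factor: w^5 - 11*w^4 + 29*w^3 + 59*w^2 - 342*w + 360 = (w - 2)*(w^4 - 9*w^3 + 11*w^2 + 81*w - 180) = (w - 3)*(w - 2)*(w^3 - 6*w^2 - 7*w + 60) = (w - 3)*(w - 2)*(w + 3)*(w^2 - 9*w + 20) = (w - 4)*(w - 3)*(w - 2)*(w + 3)*(w - 5)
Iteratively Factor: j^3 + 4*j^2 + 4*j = (j + 2)*(j^2 + 2*j) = (j + 2)^2*(j)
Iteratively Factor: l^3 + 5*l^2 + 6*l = (l + 2)*(l^2 + 3*l) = l*(l + 2)*(l + 3)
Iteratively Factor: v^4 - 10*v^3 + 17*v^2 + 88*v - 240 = (v - 4)*(v^3 - 6*v^2 - 7*v + 60) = (v - 4)^2*(v^2 - 2*v - 15) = (v - 5)*(v - 4)^2*(v + 3)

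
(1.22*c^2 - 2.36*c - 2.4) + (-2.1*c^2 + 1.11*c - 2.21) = -0.88*c^2 - 1.25*c - 4.61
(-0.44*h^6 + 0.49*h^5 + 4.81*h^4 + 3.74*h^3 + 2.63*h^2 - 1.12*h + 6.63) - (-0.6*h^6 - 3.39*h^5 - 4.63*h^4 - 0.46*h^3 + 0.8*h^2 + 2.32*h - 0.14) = 0.16*h^6 + 3.88*h^5 + 9.44*h^4 + 4.2*h^3 + 1.83*h^2 - 3.44*h + 6.77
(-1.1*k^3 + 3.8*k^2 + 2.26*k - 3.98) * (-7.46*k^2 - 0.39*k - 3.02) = 8.206*k^5 - 27.919*k^4 - 15.0196*k^3 + 17.3334*k^2 - 5.273*k + 12.0196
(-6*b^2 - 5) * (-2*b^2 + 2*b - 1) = 12*b^4 - 12*b^3 + 16*b^2 - 10*b + 5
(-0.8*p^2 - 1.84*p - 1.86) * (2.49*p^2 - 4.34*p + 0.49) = -1.992*p^4 - 1.1096*p^3 + 2.9622*p^2 + 7.1708*p - 0.9114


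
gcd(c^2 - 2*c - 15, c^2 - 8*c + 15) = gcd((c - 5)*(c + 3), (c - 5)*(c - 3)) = c - 5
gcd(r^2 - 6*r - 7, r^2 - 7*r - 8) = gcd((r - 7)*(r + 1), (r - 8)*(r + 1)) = r + 1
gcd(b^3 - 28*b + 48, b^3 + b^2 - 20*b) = b - 4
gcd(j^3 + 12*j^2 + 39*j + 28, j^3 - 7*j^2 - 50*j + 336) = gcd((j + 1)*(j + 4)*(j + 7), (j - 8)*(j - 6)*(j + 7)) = j + 7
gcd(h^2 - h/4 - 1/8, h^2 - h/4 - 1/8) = h^2 - h/4 - 1/8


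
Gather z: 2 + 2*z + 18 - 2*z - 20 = 0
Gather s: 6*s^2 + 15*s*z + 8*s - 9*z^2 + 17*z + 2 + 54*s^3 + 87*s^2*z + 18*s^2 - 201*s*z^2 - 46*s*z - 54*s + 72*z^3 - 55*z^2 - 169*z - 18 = 54*s^3 + s^2*(87*z + 24) + s*(-201*z^2 - 31*z - 46) + 72*z^3 - 64*z^2 - 152*z - 16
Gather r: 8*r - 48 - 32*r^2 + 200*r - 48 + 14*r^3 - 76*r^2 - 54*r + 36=14*r^3 - 108*r^2 + 154*r - 60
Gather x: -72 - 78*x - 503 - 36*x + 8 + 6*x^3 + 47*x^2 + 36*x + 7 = 6*x^3 + 47*x^2 - 78*x - 560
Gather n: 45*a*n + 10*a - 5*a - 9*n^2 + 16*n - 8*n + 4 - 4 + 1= 5*a - 9*n^2 + n*(45*a + 8) + 1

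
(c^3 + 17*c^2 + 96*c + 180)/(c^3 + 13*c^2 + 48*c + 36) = (c + 5)/(c + 1)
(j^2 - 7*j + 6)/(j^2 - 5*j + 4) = (j - 6)/(j - 4)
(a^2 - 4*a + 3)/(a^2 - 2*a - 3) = (a - 1)/(a + 1)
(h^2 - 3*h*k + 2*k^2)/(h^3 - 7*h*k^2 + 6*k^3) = 1/(h + 3*k)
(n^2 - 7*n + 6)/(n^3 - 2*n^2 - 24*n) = (n - 1)/(n*(n + 4))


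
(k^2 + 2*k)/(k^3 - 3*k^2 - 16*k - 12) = k/(k^2 - 5*k - 6)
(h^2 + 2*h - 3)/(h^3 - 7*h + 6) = 1/(h - 2)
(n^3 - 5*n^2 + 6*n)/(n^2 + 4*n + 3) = n*(n^2 - 5*n + 6)/(n^2 + 4*n + 3)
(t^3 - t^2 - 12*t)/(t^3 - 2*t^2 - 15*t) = (t - 4)/(t - 5)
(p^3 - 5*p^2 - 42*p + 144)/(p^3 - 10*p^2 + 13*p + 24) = (p + 6)/(p + 1)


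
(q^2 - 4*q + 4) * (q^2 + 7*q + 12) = q^4 + 3*q^3 - 12*q^2 - 20*q + 48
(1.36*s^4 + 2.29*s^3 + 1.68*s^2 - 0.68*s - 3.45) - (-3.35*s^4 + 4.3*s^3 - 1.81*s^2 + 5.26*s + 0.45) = 4.71*s^4 - 2.01*s^3 + 3.49*s^2 - 5.94*s - 3.9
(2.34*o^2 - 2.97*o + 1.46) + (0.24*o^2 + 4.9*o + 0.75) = 2.58*o^2 + 1.93*o + 2.21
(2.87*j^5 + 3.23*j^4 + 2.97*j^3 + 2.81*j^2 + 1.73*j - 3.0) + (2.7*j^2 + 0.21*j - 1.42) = 2.87*j^5 + 3.23*j^4 + 2.97*j^3 + 5.51*j^2 + 1.94*j - 4.42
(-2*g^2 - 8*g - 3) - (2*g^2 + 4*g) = -4*g^2 - 12*g - 3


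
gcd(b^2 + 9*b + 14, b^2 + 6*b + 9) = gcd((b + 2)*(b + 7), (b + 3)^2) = 1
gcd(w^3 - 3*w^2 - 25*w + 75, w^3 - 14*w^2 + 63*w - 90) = w^2 - 8*w + 15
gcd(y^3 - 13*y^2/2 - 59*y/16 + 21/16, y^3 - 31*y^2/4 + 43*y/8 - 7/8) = y^2 - 29*y/4 + 7/4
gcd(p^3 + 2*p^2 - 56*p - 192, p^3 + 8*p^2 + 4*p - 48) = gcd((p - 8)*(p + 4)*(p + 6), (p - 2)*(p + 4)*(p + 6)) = p^2 + 10*p + 24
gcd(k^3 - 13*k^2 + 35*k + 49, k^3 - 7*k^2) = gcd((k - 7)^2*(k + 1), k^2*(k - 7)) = k - 7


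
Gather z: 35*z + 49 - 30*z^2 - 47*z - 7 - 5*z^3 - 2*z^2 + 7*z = -5*z^3 - 32*z^2 - 5*z + 42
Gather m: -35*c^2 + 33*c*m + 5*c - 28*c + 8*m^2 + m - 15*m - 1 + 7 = -35*c^2 - 23*c + 8*m^2 + m*(33*c - 14) + 6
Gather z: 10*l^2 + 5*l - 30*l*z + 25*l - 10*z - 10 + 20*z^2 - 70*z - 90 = 10*l^2 + 30*l + 20*z^2 + z*(-30*l - 80) - 100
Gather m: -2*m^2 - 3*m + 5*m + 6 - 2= -2*m^2 + 2*m + 4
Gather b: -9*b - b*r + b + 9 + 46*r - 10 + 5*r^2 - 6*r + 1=b*(-r - 8) + 5*r^2 + 40*r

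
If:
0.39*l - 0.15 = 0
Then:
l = 0.38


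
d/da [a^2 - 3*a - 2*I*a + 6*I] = 2*a - 3 - 2*I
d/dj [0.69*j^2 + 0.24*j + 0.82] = 1.38*j + 0.24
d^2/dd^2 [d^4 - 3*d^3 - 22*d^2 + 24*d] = 12*d^2 - 18*d - 44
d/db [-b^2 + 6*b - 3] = 6 - 2*b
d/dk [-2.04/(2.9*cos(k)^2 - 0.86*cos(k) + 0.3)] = (1.7544 - 11.832*cos(k))*sin(k)/(2.9*cos(k)^2 - 0.86*cos(k) + 0.3)^2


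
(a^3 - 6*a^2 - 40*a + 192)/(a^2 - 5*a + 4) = (a^2 - 2*a - 48)/(a - 1)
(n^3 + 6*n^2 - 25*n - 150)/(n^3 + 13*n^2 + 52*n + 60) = (n - 5)/(n + 2)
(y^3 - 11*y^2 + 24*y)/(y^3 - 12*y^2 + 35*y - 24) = y/(y - 1)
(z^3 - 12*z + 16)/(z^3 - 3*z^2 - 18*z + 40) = (z - 2)/(z - 5)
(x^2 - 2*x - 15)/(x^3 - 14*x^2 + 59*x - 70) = (x + 3)/(x^2 - 9*x + 14)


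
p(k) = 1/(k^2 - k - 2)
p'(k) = (1 - 2*k)/(k^2 - k - 2)^2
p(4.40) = 0.08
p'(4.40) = -0.05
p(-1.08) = 4.06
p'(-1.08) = 52.05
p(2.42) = 0.70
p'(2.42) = -1.86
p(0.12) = -0.47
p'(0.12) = 0.17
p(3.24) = 0.19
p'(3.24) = -0.20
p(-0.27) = -0.60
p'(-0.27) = 0.56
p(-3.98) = 0.06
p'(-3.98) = 0.03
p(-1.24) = 1.29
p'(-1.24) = 5.76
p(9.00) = 0.01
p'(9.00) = 0.00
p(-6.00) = 0.02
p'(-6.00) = 0.01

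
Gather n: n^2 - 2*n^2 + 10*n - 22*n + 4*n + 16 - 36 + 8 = -n^2 - 8*n - 12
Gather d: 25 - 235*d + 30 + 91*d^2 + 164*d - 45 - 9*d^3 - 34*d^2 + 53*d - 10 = -9*d^3 + 57*d^2 - 18*d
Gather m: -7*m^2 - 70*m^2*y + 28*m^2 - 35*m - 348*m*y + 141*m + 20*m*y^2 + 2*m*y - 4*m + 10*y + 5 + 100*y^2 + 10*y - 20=m^2*(21 - 70*y) + m*(20*y^2 - 346*y + 102) + 100*y^2 + 20*y - 15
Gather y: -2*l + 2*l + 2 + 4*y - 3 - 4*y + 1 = 0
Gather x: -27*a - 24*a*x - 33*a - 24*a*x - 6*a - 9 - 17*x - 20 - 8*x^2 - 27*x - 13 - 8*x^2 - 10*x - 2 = -66*a - 16*x^2 + x*(-48*a - 54) - 44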